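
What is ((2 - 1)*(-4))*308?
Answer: -1232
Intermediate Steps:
((2 - 1)*(-4))*308 = (1*(-4))*308 = -4*308 = -1232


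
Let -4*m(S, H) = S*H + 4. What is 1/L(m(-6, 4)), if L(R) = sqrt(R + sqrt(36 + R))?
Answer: 1/sqrt(5 + sqrt(41)) ≈ 0.29613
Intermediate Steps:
m(S, H) = -1 - H*S/4 (m(S, H) = -(S*H + 4)/4 = -(H*S + 4)/4 = -(4 + H*S)/4 = -1 - H*S/4)
1/L(m(-6, 4)) = 1/(sqrt((-1 - 1/4*4*(-6)) + sqrt(36 + (-1 - 1/4*4*(-6))))) = 1/(sqrt((-1 + 6) + sqrt(36 + (-1 + 6)))) = 1/(sqrt(5 + sqrt(36 + 5))) = 1/(sqrt(5 + sqrt(41))) = 1/sqrt(5 + sqrt(41))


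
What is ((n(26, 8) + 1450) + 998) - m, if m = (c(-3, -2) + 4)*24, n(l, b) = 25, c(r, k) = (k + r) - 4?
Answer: 2593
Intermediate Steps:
c(r, k) = -4 + k + r
m = -120 (m = ((-4 - 2 - 3) + 4)*24 = (-9 + 4)*24 = -5*24 = -120)
((n(26, 8) + 1450) + 998) - m = ((25 + 1450) + 998) - 1*(-120) = (1475 + 998) + 120 = 2473 + 120 = 2593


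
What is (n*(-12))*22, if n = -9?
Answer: 2376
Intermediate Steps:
(n*(-12))*22 = -9*(-12)*22 = 108*22 = 2376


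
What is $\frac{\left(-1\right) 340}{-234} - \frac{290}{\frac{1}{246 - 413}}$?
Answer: $\frac{5666480}{117} \approx 48431.0$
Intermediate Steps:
$\frac{\left(-1\right) 340}{-234} - \frac{290}{\frac{1}{246 - 413}} = \left(-340\right) \left(- \frac{1}{234}\right) - \frac{290}{\frac{1}{-167}} = \frac{170}{117} - \frac{290}{- \frac{1}{167}} = \frac{170}{117} - -48430 = \frac{170}{117} + 48430 = \frac{5666480}{117}$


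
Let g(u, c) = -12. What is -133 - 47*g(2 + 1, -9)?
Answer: 431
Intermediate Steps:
-133 - 47*g(2 + 1, -9) = -133 - 47*(-12) = -133 + 564 = 431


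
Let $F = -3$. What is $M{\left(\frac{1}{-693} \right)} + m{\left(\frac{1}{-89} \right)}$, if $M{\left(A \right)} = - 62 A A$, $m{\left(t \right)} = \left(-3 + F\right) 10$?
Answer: $- \frac{28815002}{480249} \approx -60.0$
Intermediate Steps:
$m{\left(t \right)} = -60$ ($m{\left(t \right)} = \left(-3 - 3\right) 10 = \left(-6\right) 10 = -60$)
$M{\left(A \right)} = - 62 A^{2}$
$M{\left(\frac{1}{-693} \right)} + m{\left(\frac{1}{-89} \right)} = - 62 \left(\frac{1}{-693}\right)^{2} - 60 = - 62 \left(- \frac{1}{693}\right)^{2} - 60 = \left(-62\right) \frac{1}{480249} - 60 = - \frac{62}{480249} - 60 = - \frac{28815002}{480249}$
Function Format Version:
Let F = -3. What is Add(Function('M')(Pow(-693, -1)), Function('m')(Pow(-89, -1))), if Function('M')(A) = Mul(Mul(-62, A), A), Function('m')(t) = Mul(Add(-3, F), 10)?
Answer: Rational(-28815002, 480249) ≈ -60.000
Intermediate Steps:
Function('m')(t) = -60 (Function('m')(t) = Mul(Add(-3, -3), 10) = Mul(-6, 10) = -60)
Function('M')(A) = Mul(-62, Pow(A, 2))
Add(Function('M')(Pow(-693, -1)), Function('m')(Pow(-89, -1))) = Add(Mul(-62, Pow(Pow(-693, -1), 2)), -60) = Add(Mul(-62, Pow(Rational(-1, 693), 2)), -60) = Add(Mul(-62, Rational(1, 480249)), -60) = Add(Rational(-62, 480249), -60) = Rational(-28815002, 480249)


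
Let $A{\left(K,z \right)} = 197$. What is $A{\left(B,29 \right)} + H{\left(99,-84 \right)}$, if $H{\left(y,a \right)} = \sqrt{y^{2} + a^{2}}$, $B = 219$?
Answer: $197 + 3 \sqrt{1873} \approx 326.83$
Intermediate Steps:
$H{\left(y,a \right)} = \sqrt{a^{2} + y^{2}}$
$A{\left(B,29 \right)} + H{\left(99,-84 \right)} = 197 + \sqrt{\left(-84\right)^{2} + 99^{2}} = 197 + \sqrt{7056 + 9801} = 197 + \sqrt{16857} = 197 + 3 \sqrt{1873}$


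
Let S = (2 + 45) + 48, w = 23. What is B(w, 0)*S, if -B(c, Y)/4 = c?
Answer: -8740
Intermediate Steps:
B(c, Y) = -4*c
S = 95 (S = 47 + 48 = 95)
B(w, 0)*S = -4*23*95 = -92*95 = -8740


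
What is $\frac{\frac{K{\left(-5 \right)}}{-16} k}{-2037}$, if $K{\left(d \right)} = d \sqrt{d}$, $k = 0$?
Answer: $0$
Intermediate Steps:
$K{\left(d \right)} = d^{\frac{3}{2}}$
$\frac{\frac{K{\left(-5 \right)}}{-16} k}{-2037} = \frac{\frac{\left(-5\right)^{\frac{3}{2}}}{-16} \cdot 0}{-2037} = - 5 i \sqrt{5} \left(- \frac{1}{16}\right) 0 \left(- \frac{1}{2037}\right) = \frac{5 i \sqrt{5}}{16} \cdot 0 \left(- \frac{1}{2037}\right) = 0 \left(- \frac{1}{2037}\right) = 0$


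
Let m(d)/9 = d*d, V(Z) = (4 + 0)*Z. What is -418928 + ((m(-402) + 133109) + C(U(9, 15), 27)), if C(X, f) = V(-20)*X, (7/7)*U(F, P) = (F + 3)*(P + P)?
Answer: 1139817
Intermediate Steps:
U(F, P) = 2*P*(3 + F) (U(F, P) = (F + 3)*(P + P) = (3 + F)*(2*P) = 2*P*(3 + F))
V(Z) = 4*Z
m(d) = 9*d² (m(d) = 9*(d*d) = 9*d²)
C(X, f) = -80*X (C(X, f) = (4*(-20))*X = -80*X)
-418928 + ((m(-402) + 133109) + C(U(9, 15), 27)) = -418928 + ((9*(-402)² + 133109) - 160*15*(3 + 9)) = -418928 + ((9*161604 + 133109) - 160*15*12) = -418928 + ((1454436 + 133109) - 80*360) = -418928 + (1587545 - 28800) = -418928 + 1558745 = 1139817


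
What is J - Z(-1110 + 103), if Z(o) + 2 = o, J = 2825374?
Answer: 2826383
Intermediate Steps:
Z(o) = -2 + o
J - Z(-1110 + 103) = 2825374 - (-2 + (-1110 + 103)) = 2825374 - (-2 - 1007) = 2825374 - 1*(-1009) = 2825374 + 1009 = 2826383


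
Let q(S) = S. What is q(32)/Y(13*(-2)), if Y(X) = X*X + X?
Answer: 16/325 ≈ 0.049231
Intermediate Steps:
Y(X) = X + X**2 (Y(X) = X**2 + X = X + X**2)
q(32)/Y(13*(-2)) = 32/(((13*(-2))*(1 + 13*(-2)))) = 32/((-26*(1 - 26))) = 32/((-26*(-25))) = 32/650 = 32*(1/650) = 16/325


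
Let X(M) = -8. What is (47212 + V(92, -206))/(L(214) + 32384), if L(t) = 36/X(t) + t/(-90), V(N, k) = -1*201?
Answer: 4230990/2913941 ≈ 1.4520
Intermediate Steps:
V(N, k) = -201
L(t) = -9/2 - t/90 (L(t) = 36/(-8) + t/(-90) = 36*(-⅛) + t*(-1/90) = -9/2 - t/90)
(47212 + V(92, -206))/(L(214) + 32384) = (47212 - 201)/((-9/2 - 1/90*214) + 32384) = 47011/((-9/2 - 107/45) + 32384) = 47011/(-619/90 + 32384) = 47011/(2913941/90) = 47011*(90/2913941) = 4230990/2913941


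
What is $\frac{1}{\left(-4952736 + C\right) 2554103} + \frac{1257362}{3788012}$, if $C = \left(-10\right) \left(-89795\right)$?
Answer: $\frac{1627708717721987098}{4903743039186243437} \approx 0.33193$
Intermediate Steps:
$C = 897950$
$\frac{1}{\left(-4952736 + C\right) 2554103} + \frac{1257362}{3788012} = \frac{1}{\left(-4952736 + 897950\right) 2554103} + \frac{1257362}{3788012} = \frac{1}{-4054786} \cdot \frac{1}{2554103} + 1257362 \cdot \frac{1}{3788012} = \left(- \frac{1}{4054786}\right) \frac{1}{2554103} + \frac{628681}{1894006} = - \frac{1}{10356341086958} + \frac{628681}{1894006} = \frac{1627708717721987098}{4903743039186243437}$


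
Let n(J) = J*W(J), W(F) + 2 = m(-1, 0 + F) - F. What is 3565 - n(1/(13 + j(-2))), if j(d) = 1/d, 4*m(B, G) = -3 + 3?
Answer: 2228229/625 ≈ 3565.2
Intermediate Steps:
m(B, G) = 0 (m(B, G) = (-3 + 3)/4 = (1/4)*0 = 0)
W(F) = -2 - F (W(F) = -2 + (0 - F) = -2 - F)
n(J) = J*(-2 - J)
3565 - n(1/(13 + j(-2))) = 3565 - (-1)*(2 + 1/(13 + 1/(-2)))/(13 + 1/(-2)) = 3565 - (-1)*(2 + 1/(13 - 1/2))/(13 - 1/2) = 3565 - (-1)*(2 + 1/(25/2))/25/2 = 3565 - (-1)*2*(2 + 2/25)/25 = 3565 - (-1)*2*52/(25*25) = 3565 - 1*(-104/625) = 3565 + 104/625 = 2228229/625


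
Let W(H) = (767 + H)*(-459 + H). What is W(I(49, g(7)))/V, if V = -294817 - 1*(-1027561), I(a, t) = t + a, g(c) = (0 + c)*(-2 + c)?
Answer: -106375/244248 ≈ -0.43552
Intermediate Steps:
g(c) = c*(-2 + c)
I(a, t) = a + t
W(H) = (-459 + H)*(767 + H)
V = 732744 (V = -294817 + 1027561 = 732744)
W(I(49, g(7)))/V = (-352053 + (49 + 7*(-2 + 7))² + 308*(49 + 7*(-2 + 7)))/732744 = (-352053 + (49 + 7*5)² + 308*(49 + 7*5))*(1/732744) = (-352053 + (49 + 35)² + 308*(49 + 35))*(1/732744) = (-352053 + 84² + 308*84)*(1/732744) = (-352053 + 7056 + 25872)*(1/732744) = -319125*1/732744 = -106375/244248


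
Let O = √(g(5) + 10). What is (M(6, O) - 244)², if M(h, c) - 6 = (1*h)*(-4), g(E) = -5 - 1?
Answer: 68644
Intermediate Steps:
g(E) = -6
O = 2 (O = √(-6 + 10) = √4 = 2)
M(h, c) = 6 - 4*h (M(h, c) = 6 + (1*h)*(-4) = 6 + h*(-4) = 6 - 4*h)
(M(6, O) - 244)² = ((6 - 4*6) - 244)² = ((6 - 24) - 244)² = (-18 - 244)² = (-262)² = 68644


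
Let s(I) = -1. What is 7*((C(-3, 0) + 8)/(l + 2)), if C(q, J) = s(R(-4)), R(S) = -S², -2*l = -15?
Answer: 98/19 ≈ 5.1579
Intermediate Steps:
l = 15/2 (l = -½*(-15) = 15/2 ≈ 7.5000)
C(q, J) = -1
7*((C(-3, 0) + 8)/(l + 2)) = 7*((-1 + 8)/(15/2 + 2)) = 7*(7/(19/2)) = 7*(7*(2/19)) = 7*(14/19) = 98/19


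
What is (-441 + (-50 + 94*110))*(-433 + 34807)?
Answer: 338549526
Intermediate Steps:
(-441 + (-50 + 94*110))*(-433 + 34807) = (-441 + (-50 + 10340))*34374 = (-441 + 10290)*34374 = 9849*34374 = 338549526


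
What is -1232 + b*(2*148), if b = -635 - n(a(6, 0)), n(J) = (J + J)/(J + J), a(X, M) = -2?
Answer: -189488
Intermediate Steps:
n(J) = 1 (n(J) = (2*J)/((2*J)) = (2*J)*(1/(2*J)) = 1)
b = -636 (b = -635 - 1*1 = -635 - 1 = -636)
-1232 + b*(2*148) = -1232 - 1272*148 = -1232 - 636*296 = -1232 - 188256 = -189488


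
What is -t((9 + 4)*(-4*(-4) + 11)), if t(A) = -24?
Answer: 24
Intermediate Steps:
-t((9 + 4)*(-4*(-4) + 11)) = -1*(-24) = 24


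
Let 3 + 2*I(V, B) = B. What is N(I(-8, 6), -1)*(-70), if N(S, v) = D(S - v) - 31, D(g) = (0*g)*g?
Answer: 2170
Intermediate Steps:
I(V, B) = -3/2 + B/2
D(g) = 0 (D(g) = 0*g = 0)
N(S, v) = -31 (N(S, v) = 0 - 31 = -31)
N(I(-8, 6), -1)*(-70) = -31*(-70) = 2170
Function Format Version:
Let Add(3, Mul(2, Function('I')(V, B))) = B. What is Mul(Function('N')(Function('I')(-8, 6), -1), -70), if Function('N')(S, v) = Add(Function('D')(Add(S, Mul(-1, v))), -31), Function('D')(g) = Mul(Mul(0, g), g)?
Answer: 2170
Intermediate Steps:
Function('I')(V, B) = Add(Rational(-3, 2), Mul(Rational(1, 2), B))
Function('D')(g) = 0 (Function('D')(g) = Mul(0, g) = 0)
Function('N')(S, v) = -31 (Function('N')(S, v) = Add(0, -31) = -31)
Mul(Function('N')(Function('I')(-8, 6), -1), -70) = Mul(-31, -70) = 2170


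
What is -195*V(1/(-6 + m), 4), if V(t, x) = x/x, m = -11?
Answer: -195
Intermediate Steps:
V(t, x) = 1
-195*V(1/(-6 + m), 4) = -195*1 = -195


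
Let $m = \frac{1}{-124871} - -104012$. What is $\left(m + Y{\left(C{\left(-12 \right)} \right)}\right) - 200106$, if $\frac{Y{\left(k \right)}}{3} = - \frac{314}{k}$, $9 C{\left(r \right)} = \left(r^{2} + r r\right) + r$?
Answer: $- \frac{552146720973}{5744066} \approx -96125.0$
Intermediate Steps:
$C{\left(r \right)} = \frac{r}{9} + \frac{2 r^{2}}{9}$ ($C{\left(r \right)} = \frac{\left(r^{2} + r r\right) + r}{9} = \frac{\left(r^{2} + r^{2}\right) + r}{9} = \frac{2 r^{2} + r}{9} = \frac{r + 2 r^{2}}{9} = \frac{r}{9} + \frac{2 r^{2}}{9}$)
$m = \frac{12988082451}{124871}$ ($m = - \frac{1}{124871} + 104012 = \frac{12988082451}{124871} \approx 1.0401 \cdot 10^{5}$)
$Y{\left(k \right)} = - \frac{942}{k}$ ($Y{\left(k \right)} = 3 \left(- \frac{314}{k}\right) = - \frac{942}{k}$)
$\left(m + Y{\left(C{\left(-12 \right)} \right)}\right) - 200106 = \left(\frac{12988082451}{124871} - \frac{942}{\frac{1}{9} \left(-12\right) \left(1 + 2 \left(-12\right)\right)}\right) - 200106 = \left(\frac{12988082451}{124871} - \frac{942}{\frac{1}{9} \left(-12\right) \left(1 - 24\right)}\right) - 200106 = \left(\frac{12988082451}{124871} - \frac{942}{\frac{1}{9} \left(-12\right) \left(-23\right)}\right) - 200106 = \left(\frac{12988082451}{124871} - \frac{942}{\frac{92}{3}}\right) - 200106 = \left(\frac{12988082451}{124871} - \frac{1413}{46}\right) - 200106 = \frac{597275350023}{5744066} - 200106 = - \frac{552146720973}{5744066}$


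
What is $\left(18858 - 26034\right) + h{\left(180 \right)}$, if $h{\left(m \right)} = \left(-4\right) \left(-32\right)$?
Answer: $-7048$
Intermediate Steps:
$h{\left(m \right)} = 128$
$\left(18858 - 26034\right) + h{\left(180 \right)} = \left(18858 - 26034\right) + 128 = -7176 + 128 = -7048$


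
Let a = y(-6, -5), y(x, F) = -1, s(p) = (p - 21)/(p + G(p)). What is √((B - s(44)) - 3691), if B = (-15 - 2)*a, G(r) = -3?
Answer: I*√6176937/41 ≈ 60.618*I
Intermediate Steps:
s(p) = (-21 + p)/(-3 + p) (s(p) = (p - 21)/(p - 3) = (-21 + p)/(-3 + p))
a = -1
B = 17 (B = (-15 - 2)*(-1) = -17*(-1) = 17)
√((B - s(44)) - 3691) = √((17 - (-21 + 44)/(-3 + 44)) - 3691) = √((17 - 23/41) - 3691) = √(674/41 - 3691) = √(-150657/41) = I*√6176937/41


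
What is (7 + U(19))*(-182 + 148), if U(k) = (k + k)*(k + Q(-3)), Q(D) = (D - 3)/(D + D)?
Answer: -26078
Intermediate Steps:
Q(D) = (-3 + D)/(2*D) (Q(D) = (-3 + D)/((2*D)) = (-3 + D)*(1/(2*D)) = (-3 + D)/(2*D))
U(k) = 2*k*(1 + k) (U(k) = (k + k)*(k + (½)*(-3 - 3)/(-3)) = (2*k)*(k + (½)*(-⅓)*(-6)) = (2*k)*(k + 1) = (2*k)*(1 + k) = 2*k*(1 + k))
(7 + U(19))*(-182 + 148) = (7 + 2*19*(1 + 19))*(-182 + 148) = (7 + 2*19*20)*(-34) = (7 + 760)*(-34) = 767*(-34) = -26078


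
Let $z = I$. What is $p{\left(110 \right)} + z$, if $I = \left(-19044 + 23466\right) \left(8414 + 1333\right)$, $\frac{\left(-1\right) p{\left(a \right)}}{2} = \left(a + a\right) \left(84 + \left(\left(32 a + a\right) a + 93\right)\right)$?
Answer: $-132668646$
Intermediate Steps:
$p{\left(a \right)} = - 4 a \left(177 + 33 a^{2}\right)$ ($p{\left(a \right)} = - 2 \left(a + a\right) \left(84 + \left(\left(32 a + a\right) a + 93\right)\right) = - 2 \cdot 2 a \left(84 + \left(33 a a + 93\right)\right) = - 2 \cdot 2 a \left(84 + \left(33 a^{2} + 93\right)\right) = - 2 \cdot 2 a \left(84 + \left(93 + 33 a^{2}\right)\right) = - 2 \cdot 2 a \left(177 + 33 a^{2}\right) = - 4 a \left(177 + 33 a^{2}\right)$)
$I = 43101234$ ($I = 4422 \cdot 9747 = 43101234$)
$z = 43101234$
$p{\left(110 \right)} + z = \left(\left(-708\right) 110 - 132 \cdot 110^{3}\right) + 43101234 = \left(-77880 - 175692000\right) + 43101234 = -175769880 + 43101234 = -132668646$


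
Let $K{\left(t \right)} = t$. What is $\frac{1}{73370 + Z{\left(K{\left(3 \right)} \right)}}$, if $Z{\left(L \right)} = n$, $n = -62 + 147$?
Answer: $\frac{1}{73455} \approx 1.3614 \cdot 10^{-5}$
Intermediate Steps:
$n = 85$
$Z{\left(L \right)} = 85$
$\frac{1}{73370 + Z{\left(K{\left(3 \right)} \right)}} = \frac{1}{73370 + 85} = \frac{1}{73455}$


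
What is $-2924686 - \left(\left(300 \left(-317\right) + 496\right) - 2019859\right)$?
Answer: $-810223$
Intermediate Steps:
$-2924686 - \left(\left(300 \left(-317\right) + 496\right) - 2019859\right) = -2924686 - \left(\left(-95100 + 496\right) - 2019859\right) = -2924686 - \left(-94604 - 2019859\right) = -2924686 - -2114463 = -2924686 + 2114463 = -810223$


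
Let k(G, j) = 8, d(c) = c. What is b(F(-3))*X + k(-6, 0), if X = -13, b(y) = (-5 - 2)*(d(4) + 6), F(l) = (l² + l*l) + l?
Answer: 918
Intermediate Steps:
F(l) = l + 2*l² (F(l) = (l² + l²) + l = 2*l² + l = l + 2*l²)
b(y) = -70 (b(y) = (-5 - 2)*(4 + 6) = -7*10 = -70)
b(F(-3))*X + k(-6, 0) = -70*(-13) + 8 = 910 + 8 = 918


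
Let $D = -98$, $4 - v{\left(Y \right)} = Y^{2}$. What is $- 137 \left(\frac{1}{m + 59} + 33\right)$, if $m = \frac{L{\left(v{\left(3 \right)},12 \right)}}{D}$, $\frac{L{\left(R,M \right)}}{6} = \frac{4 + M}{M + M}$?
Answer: $- \frac{13067882}{2889} \approx -4523.3$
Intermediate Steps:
$v{\left(Y \right)} = 4 - Y^{2}$
$L{\left(R,M \right)} = \frac{3 \left(4 + M\right)}{M}$ ($L{\left(R,M \right)} = 6 \frac{4 + M}{M + M} = 6 \frac{4 + M}{2 M} = \frac{3 \left(4 + M\right)}{M}$)
$m = - \frac{2}{49}$ ($m = \frac{3 + \frac{12}{12}}{-98} = \left(3 + 12 \cdot \frac{1}{12}\right) \left(- \frac{1}{98}\right) = \left(3 + 1\right) \left(- \frac{1}{98}\right) = 4 \left(- \frac{1}{98}\right) = - \frac{2}{49} \approx -0.040816$)
$- 137 \left(\frac{1}{m + 59} + 33\right) = - 137 \left(\frac{1}{- \frac{2}{49} + 59} + 33\right) = - 137 \left(\frac{1}{\frac{2889}{49}} + 33\right) = - 137 \left(\frac{49}{2889} + 33\right) = \left(-137\right) \frac{95386}{2889} = - \frac{13067882}{2889}$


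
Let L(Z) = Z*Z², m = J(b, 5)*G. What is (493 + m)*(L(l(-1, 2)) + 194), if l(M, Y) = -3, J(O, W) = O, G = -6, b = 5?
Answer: 77321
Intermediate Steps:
m = -30 (m = 5*(-6) = -30)
L(Z) = Z³
(493 + m)*(L(l(-1, 2)) + 194) = (493 - 30)*((-3)³ + 194) = 463*(-27 + 194) = 463*167 = 77321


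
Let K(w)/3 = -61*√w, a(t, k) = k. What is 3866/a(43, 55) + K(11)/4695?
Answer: 3866/55 - 61*√11/1565 ≈ 70.162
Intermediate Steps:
K(w) = -183*√w (K(w) = 3*(-61*√w) = -183*√w)
3866/a(43, 55) + K(11)/4695 = 3866/55 - 183*√11/4695 = 3866*(1/55) - 183*√11*(1/4695) = 3866/55 - 61*√11/1565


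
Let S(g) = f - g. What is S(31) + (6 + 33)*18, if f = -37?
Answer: 634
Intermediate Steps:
S(g) = -37 - g
S(31) + (6 + 33)*18 = (-37 - 1*31) + (6 + 33)*18 = (-37 - 31) + 39*18 = -68 + 702 = 634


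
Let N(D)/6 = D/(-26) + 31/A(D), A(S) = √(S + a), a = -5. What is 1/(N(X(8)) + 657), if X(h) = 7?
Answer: 18460/11611173 - 5239*√2/23222346 ≈ 0.0012708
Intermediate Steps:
A(S) = √(-5 + S) (A(S) = √(S - 5) = √(-5 + S))
N(D) = 186/√(-5 + D) - 3*D/13 (N(D) = 6*(D/(-26) + 31/(√(-5 + D))) = 6*(D*(-1/26) + 31/√(-5 + D)) = 6*(-D/26 + 31/√(-5 + D)) = 6*(31/√(-5 + D) - D/26) = 186/√(-5 + D) - 3*D/13)
1/(N(X(8)) + 657) = 1/((186/√(-5 + 7) - 3/13*7) + 657) = 1/((186/√2 - 21/13) + 657) = 1/((186*(√2/2) - 21/13) + 657) = 1/((93*√2 - 21/13) + 657) = 1/((-21/13 + 93*√2) + 657) = 1/(8520/13 + 93*√2)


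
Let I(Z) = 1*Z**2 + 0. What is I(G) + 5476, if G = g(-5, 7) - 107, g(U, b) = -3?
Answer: 17576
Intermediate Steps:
G = -110 (G = -3 - 107 = -110)
I(Z) = Z**2 (I(Z) = Z**2 + 0 = Z**2)
I(G) + 5476 = (-110)**2 + 5476 = 12100 + 5476 = 17576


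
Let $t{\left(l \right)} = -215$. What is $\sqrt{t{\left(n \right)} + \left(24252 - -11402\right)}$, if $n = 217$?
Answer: $\sqrt{35439} \approx 188.25$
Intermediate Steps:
$\sqrt{t{\left(n \right)} + \left(24252 - -11402\right)} = \sqrt{-215 + \left(24252 - -11402\right)} = \sqrt{-215 + \left(24252 + 11402\right)} = \sqrt{-215 + 35654} = \sqrt{35439}$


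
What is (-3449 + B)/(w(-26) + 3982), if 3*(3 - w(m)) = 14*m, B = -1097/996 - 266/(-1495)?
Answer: -5137005059/6114412460 ≈ -0.84015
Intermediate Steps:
B = -1375079/1489020 (B = -1097*1/996 - 266*(-1/1495) = -1097/996 + 266/1495 = -1375079/1489020 ≈ -0.92348)
w(m) = 3 - 14*m/3
(-3449 + B)/(w(-26) + 3982) = (-3449 - 1375079/1489020)/((3 - 14/3*(-26)) + 3982) = -5137005059/(1489020*((3 + 364/3) + 3982)) = -5137005059/(1489020*(373/3 + 3982)) = -5137005059/(1489020*12319/3) = -5137005059/1489020*3/12319 = -5137005059/6114412460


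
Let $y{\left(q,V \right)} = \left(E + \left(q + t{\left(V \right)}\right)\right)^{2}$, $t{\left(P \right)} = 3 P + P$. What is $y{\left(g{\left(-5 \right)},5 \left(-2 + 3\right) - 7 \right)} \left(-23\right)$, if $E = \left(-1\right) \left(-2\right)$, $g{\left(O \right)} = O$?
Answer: $-2783$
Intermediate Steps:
$t{\left(P \right)} = 4 P$
$E = 2$
$y{\left(q,V \right)} = \left(2 + q + 4 V\right)^{2}$ ($y{\left(q,V \right)} = \left(2 + \left(q + 4 V\right)\right)^{2} = \left(2 + q + 4 V\right)^{2}$)
$y{\left(g{\left(-5 \right)},5 \left(-2 + 3\right) - 7 \right)} \left(-23\right) = \left(2 - 5 + 4 \left(5 \left(-2 + 3\right) - 7\right)\right)^{2} \left(-23\right) = \left(2 - 5 + 4 \left(5 \cdot 1 - 7\right)\right)^{2} \left(-23\right) = \left(2 - 5 + 4 \left(5 - 7\right)\right)^{2} \left(-23\right) = \left(2 - 5 + 4 \left(-2\right)\right)^{2} \left(-23\right) = \left(2 - 5 - 8\right)^{2} \left(-23\right) = \left(-11\right)^{2} \left(-23\right) = 121 \left(-23\right) = -2783$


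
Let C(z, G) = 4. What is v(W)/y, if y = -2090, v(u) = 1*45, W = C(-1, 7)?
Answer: -9/418 ≈ -0.021531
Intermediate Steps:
W = 4
v(u) = 45
v(W)/y = 45/(-2090) = 45*(-1/2090) = -9/418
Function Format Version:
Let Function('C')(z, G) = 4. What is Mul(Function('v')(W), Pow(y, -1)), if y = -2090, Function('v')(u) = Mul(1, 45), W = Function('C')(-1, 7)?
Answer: Rational(-9, 418) ≈ -0.021531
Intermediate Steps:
W = 4
Function('v')(u) = 45
Mul(Function('v')(W), Pow(y, -1)) = Mul(45, Pow(-2090, -1)) = Mul(45, Rational(-1, 2090)) = Rational(-9, 418)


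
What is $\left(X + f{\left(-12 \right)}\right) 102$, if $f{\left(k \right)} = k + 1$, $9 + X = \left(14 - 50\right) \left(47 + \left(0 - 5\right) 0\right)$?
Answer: $-174624$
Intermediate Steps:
$X = -1701$ ($X = -9 + \left(14 - 50\right) \left(47 + \left(0 - 5\right) 0\right) = -9 - 36 \left(47 - 0\right) = -9 - 36 \left(47 + 0\right) = -9 - 1692 = -1701$)
$f{\left(k \right)} = 1 + k$
$\left(X + f{\left(-12 \right)}\right) 102 = \left(-1701 + \left(1 - 12\right)\right) 102 = \left(-1701 - 11\right) 102 = \left(-1712\right) 102 = -174624$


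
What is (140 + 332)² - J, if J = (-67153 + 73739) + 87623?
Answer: 128575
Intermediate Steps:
J = 94209 (J = 6586 + 87623 = 94209)
(140 + 332)² - J = (140 + 332)² - 1*94209 = 472² - 94209 = 222784 - 94209 = 128575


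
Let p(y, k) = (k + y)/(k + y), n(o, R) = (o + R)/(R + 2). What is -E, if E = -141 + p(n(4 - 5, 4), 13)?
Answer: 140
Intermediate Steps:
n(o, R) = (R + o)/(2 + R)
p(y, k) = 1
E = -140 (E = -141 + 1 = -140)
-E = -1*(-140) = 140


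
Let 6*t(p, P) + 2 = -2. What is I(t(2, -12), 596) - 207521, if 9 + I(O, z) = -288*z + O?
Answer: -1137536/3 ≈ -3.7918e+5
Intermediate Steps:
t(p, P) = -⅔ (t(p, P) = -⅓ + (⅙)*(-2) = -⅓ - ⅓ = -⅔)
I(O, z) = -9 + O - 288*z (I(O, z) = -9 + (-288*z + O) = -9 + (O - 288*z) = -9 + O - 288*z)
I(t(2, -12), 596) - 207521 = (-9 - ⅔ - 288*596) - 207521 = (-9 - ⅔ - 171648) - 207521 = -514973/3 - 207521 = -1137536/3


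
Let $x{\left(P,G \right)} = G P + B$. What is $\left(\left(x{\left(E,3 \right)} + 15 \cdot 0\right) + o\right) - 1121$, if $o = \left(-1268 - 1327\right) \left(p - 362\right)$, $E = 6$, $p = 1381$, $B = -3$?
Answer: $-2645411$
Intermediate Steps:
$o = -2644305$ ($o = \left(-1268 - 1327\right) \left(1381 - 362\right) = \left(-2595\right) 1019 = -2644305$)
$x{\left(P,G \right)} = -3 + G P$ ($x{\left(P,G \right)} = G P - 3 = -3 + G P$)
$\left(\left(x{\left(E,3 \right)} + 15 \cdot 0\right) + o\right) - 1121 = \left(\left(\left(-3 + 3 \cdot 6\right) + 15 \cdot 0\right) - 2644305\right) - 1121 = \left(\left(\left(-3 + 18\right) + 0\right) - 2644305\right) - 1121 = \left(\left(15 + 0\right) - 2644305\right) - 1121 = \left(15 - 2644305\right) - 1121 = -2644290 - 1121 = -2645411$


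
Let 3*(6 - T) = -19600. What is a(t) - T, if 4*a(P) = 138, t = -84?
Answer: -39029/6 ≈ -6504.8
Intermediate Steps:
T = 19618/3 (T = 6 - ⅓*(-19600) = 6 + 19600/3 = 19618/3 ≈ 6539.3)
a(P) = 69/2 (a(P) = (¼)*138 = 69/2)
a(t) - T = 69/2 - 1*19618/3 = 69/2 - 19618/3 = -39029/6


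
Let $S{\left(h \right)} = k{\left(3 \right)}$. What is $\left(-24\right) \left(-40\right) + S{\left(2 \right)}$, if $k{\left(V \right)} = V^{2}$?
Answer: $969$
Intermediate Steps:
$S{\left(h \right)} = 9$ ($S{\left(h \right)} = 3^{2} = 9$)
$\left(-24\right) \left(-40\right) + S{\left(2 \right)} = \left(-24\right) \left(-40\right) + 9 = 960 + 9 = 969$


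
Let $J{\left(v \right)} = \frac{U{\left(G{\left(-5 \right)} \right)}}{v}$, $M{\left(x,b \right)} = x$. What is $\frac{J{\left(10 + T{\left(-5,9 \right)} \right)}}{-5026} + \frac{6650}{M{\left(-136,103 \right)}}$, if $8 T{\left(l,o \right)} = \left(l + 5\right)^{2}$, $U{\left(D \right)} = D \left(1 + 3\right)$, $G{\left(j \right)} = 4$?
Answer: $- \frac{41778897}{854420} \approx -48.897$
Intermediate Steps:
$U{\left(D \right)} = 4 D$ ($U{\left(D \right)} = D 4 = 4 D$)
$T{\left(l,o \right)} = \frac{\left(5 + l\right)^{2}}{8}$ ($T{\left(l,o \right)} = \frac{\left(l + 5\right)^{2}}{8} = \frac{\left(5 + l\right)^{2}}{8}$)
$J{\left(v \right)} = \frac{16}{v}$ ($J{\left(v \right)} = \frac{4 \cdot 4}{v} = \frac{16}{v}$)
$\frac{J{\left(10 + T{\left(-5,9 \right)} \right)}}{-5026} + \frac{6650}{M{\left(-136,103 \right)}} = \frac{16 \frac{1}{10 + \frac{\left(5 - 5\right)^{2}}{8}}}{-5026} + \frac{6650}{-136} = \frac{16}{10 + \frac{0^{2}}{8}} \left(- \frac{1}{5026}\right) + 6650 \left(- \frac{1}{136}\right) = \frac{16}{10 + \frac{1}{8} \cdot 0} \left(- \frac{1}{5026}\right) - \frac{3325}{68} = \frac{16}{10 + 0} \left(- \frac{1}{5026}\right) - \frac{3325}{68} = \frac{16}{10} \left(- \frac{1}{5026}\right) - \frac{3325}{68} = 16 \cdot \frac{1}{10} \left(- \frac{1}{5026}\right) - \frac{3325}{68} = \frac{8}{5} \left(- \frac{1}{5026}\right) - \frac{3325}{68} = - \frac{4}{12565} - \frac{3325}{68} = - \frac{41778897}{854420}$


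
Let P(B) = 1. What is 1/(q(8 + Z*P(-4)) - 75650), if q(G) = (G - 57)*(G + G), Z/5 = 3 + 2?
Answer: -1/77234 ≈ -1.2948e-5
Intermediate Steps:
Z = 25 (Z = 5*(3 + 2) = 5*5 = 25)
q(G) = 2*G*(-57 + G) (q(G) = (-57 + G)*(2*G) = 2*G*(-57 + G))
1/(q(8 + Z*P(-4)) - 75650) = 1/(2*(8 + 25*1)*(-57 + (8 + 25*1)) - 75650) = 1/(2*(8 + 25)*(-57 + (8 + 25)) - 75650) = 1/(2*33*(-57 + 33) - 75650) = 1/(2*33*(-24) - 75650) = 1/(-1584 - 75650) = 1/(-77234) = -1/77234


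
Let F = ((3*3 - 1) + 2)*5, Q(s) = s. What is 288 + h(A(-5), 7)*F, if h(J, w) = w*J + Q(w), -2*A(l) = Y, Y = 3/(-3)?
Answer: 813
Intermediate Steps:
Y = -1 (Y = 3*(-1/3) = -1)
A(l) = 1/2 (A(l) = -1/2*(-1) = 1/2)
h(J, w) = w + J*w (h(J, w) = w*J + w = J*w + w = w + J*w)
F = 50 (F = ((9 - 1) + 2)*5 = (8 + 2)*5 = 10*5 = 50)
288 + h(A(-5), 7)*F = 288 + (7*(1 + 1/2))*50 = 288 + (7*(3/2))*50 = 288 + (21/2)*50 = 288 + 525 = 813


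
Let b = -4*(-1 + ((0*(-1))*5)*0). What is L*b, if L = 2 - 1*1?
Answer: 4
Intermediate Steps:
L = 1 (L = 2 - 1 = 1)
b = 4 (b = -4*(-1 + (0*5)*0) = -4*(-1 + 0*0) = -4*(-1 + 0) = -4*(-1) = 4)
L*b = 1*4 = 4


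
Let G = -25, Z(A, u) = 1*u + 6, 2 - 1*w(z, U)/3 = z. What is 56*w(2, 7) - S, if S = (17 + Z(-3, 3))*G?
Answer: 650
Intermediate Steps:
w(z, U) = 6 - 3*z
Z(A, u) = 6 + u (Z(A, u) = u + 6 = 6 + u)
S = -650 (S = (17 + (6 + 3))*(-25) = (17 + 9)*(-25) = 26*(-25) = -650)
56*w(2, 7) - S = 56*(6 - 3*2) - 1*(-650) = 56*(6 - 6) + 650 = 56*0 + 650 = 0 + 650 = 650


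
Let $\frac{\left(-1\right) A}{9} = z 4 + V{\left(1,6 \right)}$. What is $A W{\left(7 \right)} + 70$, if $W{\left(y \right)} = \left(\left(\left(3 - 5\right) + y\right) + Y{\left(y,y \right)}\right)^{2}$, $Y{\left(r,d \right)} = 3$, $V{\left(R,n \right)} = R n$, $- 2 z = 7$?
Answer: $4678$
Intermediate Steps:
$z = - \frac{7}{2}$ ($z = \left(- \frac{1}{2}\right) 7 = - \frac{7}{2} \approx -3.5$)
$W{\left(y \right)} = \left(1 + y\right)^{2}$ ($W{\left(y \right)} = \left(\left(\left(3 - 5\right) + y\right) + 3\right)^{2} = \left(\left(-2 + y\right) + 3\right)^{2} = \left(1 + y\right)^{2}$)
$A = 72$ ($A = - 9 \left(\left(- \frac{7}{2}\right) 4 + 1 \cdot 6\right) = - 9 \left(-14 + 6\right) = \left(-9\right) \left(-8\right) = 72$)
$A W{\left(7 \right)} + 70 = 72 \left(1 + 7\right)^{2} + 70 = 72 \cdot 8^{2} + 70 = 72 \cdot 64 + 70 = 4608 + 70 = 4678$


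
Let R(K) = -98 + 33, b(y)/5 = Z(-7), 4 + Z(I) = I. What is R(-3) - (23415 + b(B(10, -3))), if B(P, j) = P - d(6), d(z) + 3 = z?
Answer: -23425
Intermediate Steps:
Z(I) = -4 + I
d(z) = -3 + z
B(P, j) = -3 + P (B(P, j) = P - (-3 + 6) = P - 1*3 = P - 3 = -3 + P)
b(y) = -55 (b(y) = 5*(-4 - 7) = 5*(-11) = -55)
R(K) = -65
R(-3) - (23415 + b(B(10, -3))) = -65 - (23415 - 55) = -65 - 1*23360 = -65 - 23360 = -23425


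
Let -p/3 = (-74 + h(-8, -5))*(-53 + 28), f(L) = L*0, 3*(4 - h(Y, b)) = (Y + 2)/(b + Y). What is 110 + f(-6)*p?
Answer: 110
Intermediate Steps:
h(Y, b) = 4 - (2 + Y)/(3*(Y + b)) (h(Y, b) = 4 - (Y + 2)/(3*(b + Y)) = 4 - (2 + Y)/(3*(Y + b)))
f(L) = 0
p = -68400/13 (p = -3*(-74 + (-2 + 11*(-8) + 12*(-5))/(3*(-8 - 5)))*(-53 + 28) = -3*(-74 + (1/3)*(-2 - 88 - 60)/(-13))*(-25) = -3*(-74 + (1/3)*(-1/13)*(-150))*(-25) = -3*(-74 + 50/13)*(-25) = -(-2736)*(-25)/13 = -3*22800/13 = -68400/13 ≈ -5261.5)
110 + f(-6)*p = 110 + 0*(-68400/13) = 110 + 0 = 110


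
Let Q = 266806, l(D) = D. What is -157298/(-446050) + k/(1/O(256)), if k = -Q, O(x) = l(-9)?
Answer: 535539751999/223025 ≈ 2.4013e+6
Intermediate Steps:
O(x) = -9
k = -266806 (k = -1*266806 = -266806)
-157298/(-446050) + k/(1/O(256)) = -157298/(-446050) - 266806/(1/(-9)) = -157298*(-1/446050) - 266806/(-⅑) = 78649/223025 - 266806*(-9) = 78649/223025 + 2401254 = 535539751999/223025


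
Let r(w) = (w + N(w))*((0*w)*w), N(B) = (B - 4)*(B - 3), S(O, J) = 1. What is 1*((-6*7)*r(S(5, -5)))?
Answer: 0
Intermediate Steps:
N(B) = (-4 + B)*(-3 + B)
r(w) = 0 (r(w) = (w + (12 + w² - 7*w))*((0*w)*w) = (12 + w² - 6*w)*(0*w) = (12 + w² - 6*w)*0 = 0)
1*((-6*7)*r(S(5, -5))) = 1*(-6*7*0) = 1*(-42*0) = 1*0 = 0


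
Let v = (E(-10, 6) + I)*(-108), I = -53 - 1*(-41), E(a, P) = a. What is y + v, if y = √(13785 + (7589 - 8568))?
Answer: 2376 + √12806 ≈ 2489.2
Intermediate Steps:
I = -12 (I = -53 + 41 = -12)
y = √12806 (y = √(13785 - 979) = √12806 ≈ 113.16)
v = 2376 (v = (-10 - 12)*(-108) = -22*(-108) = 2376)
y + v = √12806 + 2376 = 2376 + √12806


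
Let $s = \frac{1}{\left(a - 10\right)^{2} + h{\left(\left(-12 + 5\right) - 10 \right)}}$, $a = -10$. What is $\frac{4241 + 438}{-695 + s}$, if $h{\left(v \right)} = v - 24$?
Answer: $- \frac{1679761}{249504} \approx -6.7324$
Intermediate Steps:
$h{\left(v \right)} = -24 + v$
$s = \frac{1}{359}$ ($s = \frac{1}{\left(-10 - 10\right)^{2} + \left(-24 + \left(\left(-12 + 5\right) - 10\right)\right)} = \frac{1}{\left(-20\right)^{2} - 41} = \frac{1}{400 - 41} = \frac{1}{359} \approx 0.0027855$)
$\frac{4241 + 438}{-695 + s} = \frac{4241 + 438}{-695 + \frac{1}{359}} = \frac{4679}{- \frac{249504}{359}} = 4679 \left(- \frac{359}{249504}\right) = - \frac{1679761}{249504}$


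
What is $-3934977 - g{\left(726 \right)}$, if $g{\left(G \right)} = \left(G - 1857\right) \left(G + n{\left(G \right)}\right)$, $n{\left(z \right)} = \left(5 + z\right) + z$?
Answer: $-1466004$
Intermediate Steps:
$n{\left(z \right)} = 5 + 2 z$
$g{\left(G \right)} = \left(-1857 + G\right) \left(5 + 3 G\right)$ ($g{\left(G \right)} = \left(G - 1857\right) \left(G + \left(5 + 2 G\right)\right) = \left(-1857 + G\right) \left(5 + 3 G\right)$)
$-3934977 - g{\left(726 \right)} = -3934977 - \left(-9285 - 4040916 + 3 \cdot 726^{2}\right) = -3934977 - \left(-9285 - 4040916 + 3 \cdot 527076\right) = -3934977 - \left(-9285 - 4040916 + 1581228\right) = -3934977 - -2468973 = -3934977 + 2468973 = -1466004$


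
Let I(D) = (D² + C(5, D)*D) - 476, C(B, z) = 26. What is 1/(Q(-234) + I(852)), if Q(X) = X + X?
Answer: 1/747112 ≈ 1.3385e-6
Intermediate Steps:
Q(X) = 2*X
I(D) = -476 + D² + 26*D (I(D) = (D² + 26*D) - 476 = -476 + D² + 26*D)
1/(Q(-234) + I(852)) = 1/(2*(-234) + (-476 + 852² + 26*852)) = 1/(-468 + (-476 + 725904 + 22152)) = 1/(-468 + 747580) = 1/747112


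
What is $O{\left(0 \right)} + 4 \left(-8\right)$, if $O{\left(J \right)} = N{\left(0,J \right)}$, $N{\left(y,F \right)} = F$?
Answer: $-32$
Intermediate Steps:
$O{\left(J \right)} = J$
$O{\left(0 \right)} + 4 \left(-8\right) = 0 + 4 \left(-8\right) = 0 - 32 = -32$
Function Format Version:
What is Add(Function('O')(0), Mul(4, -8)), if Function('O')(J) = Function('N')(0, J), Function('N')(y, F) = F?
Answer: -32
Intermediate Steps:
Function('O')(J) = J
Add(Function('O')(0), Mul(4, -8)) = Add(0, Mul(4, -8)) = Add(0, -32) = -32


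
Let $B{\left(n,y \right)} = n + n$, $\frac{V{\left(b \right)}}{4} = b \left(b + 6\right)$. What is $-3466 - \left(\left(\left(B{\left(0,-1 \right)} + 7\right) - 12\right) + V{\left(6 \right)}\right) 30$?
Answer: $-11956$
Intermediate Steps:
$V{\left(b \right)} = 4 b \left(6 + b\right)$ ($V{\left(b \right)} = 4 b \left(b + 6\right) = 4 b \left(6 + b\right)$)
$B{\left(n,y \right)} = 2 n$
$-3466 - \left(\left(\left(B{\left(0,-1 \right)} + 7\right) - 12\right) + V{\left(6 \right)}\right) 30 = -3466 - \left(\left(\left(2 \cdot 0 + 7\right) - 12\right) + 4 \cdot 6 \left(6 + 6\right)\right) 30 = -3466 - \left(\left(\left(0 + 7\right) - 12\right) + 4 \cdot 6 \cdot 12\right) 30 = -3466 - \left(\left(7 - 12\right) + 288\right) 30 = -3466 - \left(-5 + 288\right) 30 = -3466 - 283 \cdot 30 = -3466 - 8490 = -11956$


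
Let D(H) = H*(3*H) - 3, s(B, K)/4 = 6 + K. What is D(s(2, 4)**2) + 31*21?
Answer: 7680648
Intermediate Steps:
s(B, K) = 24 + 4*K (s(B, K) = 4*(6 + K) = 24 + 4*K)
D(H) = -3 + 3*H**2 (D(H) = 3*H**2 - 3 = -3 + 3*H**2)
D(s(2, 4)**2) + 31*21 = (-3 + 3*((24 + 4*4)**2)**2) + 31*21 = (-3 + 3*((24 + 16)**2)**2) + 651 = (-3 + 3*(40**2)**2) + 651 = (-3 + 3*1600**2) + 651 = (-3 + 3*2560000) + 651 = (-3 + 7680000) + 651 = 7679997 + 651 = 7680648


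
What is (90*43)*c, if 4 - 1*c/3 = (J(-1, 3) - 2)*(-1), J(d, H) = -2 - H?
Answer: -34830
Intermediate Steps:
c = -9 (c = 12 - 3*((-2 - 1*3) - 2)*(-1) = 12 - 3*((-2 - 3) - 2)*(-1) = 12 - 3*(-5 - 2)*(-1) = 12 - (-21)*(-1) = 12 - 3*7 = 12 - 21 = -9)
(90*43)*c = (90*43)*(-9) = 3870*(-9) = -34830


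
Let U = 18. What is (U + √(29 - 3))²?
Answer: (18 + √26)² ≈ 533.56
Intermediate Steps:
(U + √(29 - 3))² = (18 + √(29 - 3))² = (18 + √26)²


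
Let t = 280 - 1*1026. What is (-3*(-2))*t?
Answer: -4476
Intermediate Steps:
t = -746 (t = 280 - 1026 = -746)
(-3*(-2))*t = -3*(-2)*(-746) = 6*(-746) = -4476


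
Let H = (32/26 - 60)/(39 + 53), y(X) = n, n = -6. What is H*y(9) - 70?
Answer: -19784/299 ≈ -66.167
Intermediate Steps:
y(X) = -6
H = -191/299 (H = (32*(1/26) - 60)/92 = (16/13 - 60)*(1/92) = -764/13*1/92 = -191/299 ≈ -0.63880)
H*y(9) - 70 = -191/299*(-6) - 70 = 1146/299 - 70 = -19784/299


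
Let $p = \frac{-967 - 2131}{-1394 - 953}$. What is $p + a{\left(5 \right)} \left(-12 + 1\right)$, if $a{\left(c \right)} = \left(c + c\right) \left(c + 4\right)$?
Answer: $- \frac{2320432}{2347} \approx -988.68$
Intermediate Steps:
$a{\left(c \right)} = 2 c \left(4 + c\right)$
$p = \frac{3098}{2347}$ ($p = - \frac{3098}{-2347} = \left(-3098\right) \left(- \frac{1}{2347}\right) = \frac{3098}{2347} \approx 1.32$)
$p + a{\left(5 \right)} \left(-12 + 1\right) = \frac{3098}{2347} + 2 \cdot 5 \left(4 + 5\right) \left(-12 + 1\right) = \frac{3098}{2347} + 2 \cdot 5 \cdot 9 \left(-11\right) = \frac{3098}{2347} + 90 \left(-11\right) = \frac{3098}{2347} - 990 = - \frac{2320432}{2347}$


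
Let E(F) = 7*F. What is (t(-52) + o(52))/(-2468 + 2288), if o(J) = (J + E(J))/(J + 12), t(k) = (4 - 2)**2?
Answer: -7/120 ≈ -0.058333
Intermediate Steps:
t(k) = 4 (t(k) = 2**2 = 4)
o(J) = 8*J/(12 + J) (o(J) = (J + 7*J)/(J + 12) = (8*J)/(12 + J) = 8*J/(12 + J))
(t(-52) + o(52))/(-2468 + 2288) = (4 + 8*52/(12 + 52))/(-2468 + 2288) = (4 + 8*52/64)/(-180) = (4 + 8*52*(1/64))*(-1/180) = (4 + 13/2)*(-1/180) = (21/2)*(-1/180) = -7/120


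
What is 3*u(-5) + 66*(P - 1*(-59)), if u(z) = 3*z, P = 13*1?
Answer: 4707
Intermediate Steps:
P = 13
3*u(-5) + 66*(P - 1*(-59)) = 3*(3*(-5)) + 66*(13 - 1*(-59)) = 3*(-15) + 66*(13 + 59) = -45 + 66*72 = -45 + 4752 = 4707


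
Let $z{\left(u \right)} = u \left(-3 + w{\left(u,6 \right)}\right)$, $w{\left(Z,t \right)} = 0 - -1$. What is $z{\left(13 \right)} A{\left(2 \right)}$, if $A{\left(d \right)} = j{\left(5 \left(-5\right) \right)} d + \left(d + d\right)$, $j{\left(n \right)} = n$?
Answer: $1196$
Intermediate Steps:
$w{\left(Z,t \right)} = 1$ ($w{\left(Z,t \right)} = 0 + 1 = 1$)
$A{\left(d \right)} = - 23 d$ ($A{\left(d \right)} = 5 \left(-5\right) d + \left(d + d\right) = - 25 d + 2 d = - 23 d$)
$z{\left(u \right)} = - 2 u$ ($z{\left(u \right)} = u \left(-3 + 1\right) = u \left(-2\right) = - 2 u$)
$z{\left(13 \right)} A{\left(2 \right)} = \left(-2\right) 13 \left(\left(-23\right) 2\right) = \left(-26\right) \left(-46\right) = 1196$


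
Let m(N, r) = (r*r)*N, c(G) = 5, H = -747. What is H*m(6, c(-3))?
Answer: -112050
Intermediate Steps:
m(N, r) = N*r**2 (m(N, r) = r**2*N = N*r**2)
H*m(6, c(-3)) = -4482*5**2 = -4482*25 = -747*150 = -112050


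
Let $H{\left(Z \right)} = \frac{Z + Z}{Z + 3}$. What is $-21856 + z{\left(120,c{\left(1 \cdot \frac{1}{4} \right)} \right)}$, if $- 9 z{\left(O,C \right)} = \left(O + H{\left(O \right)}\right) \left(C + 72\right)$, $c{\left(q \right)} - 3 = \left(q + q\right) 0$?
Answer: $- \frac{2813288}{123} \approx -22872.0$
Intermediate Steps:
$c{\left(q \right)} = 3$ ($c{\left(q \right)} = 3 + \left(q + q\right) 0 = 3 + 2 q 0 = 3 + 0 = 3$)
$H{\left(Z \right)} = \frac{2 Z}{3 + Z}$
$z{\left(O,C \right)} = - \frac{\left(72 + C\right) \left(O + \frac{2 O}{3 + O}\right)}{9}$ ($z{\left(O,C \right)} = - \frac{\left(O + \frac{2 O}{3 + O}\right) \left(C + 72\right)}{9} = - \frac{\left(O + \frac{2 O}{3 + O}\right) \left(72 + C\right)}{9} = - \frac{\left(72 + C\right) \left(O + \frac{2 O}{3 + O}\right)}{9}$)
$-21856 + z{\left(120,c{\left(1 \cdot \frac{1}{4} \right)} \right)} = -21856 + \frac{1}{9} \cdot 120 \frac{1}{3 + 120} \left(-144 - 6 + \left(-72 - 3\right) \left(3 + 120\right)\right) = -21856 + \frac{1}{9} \cdot 120 \cdot \frac{1}{123} \left(-144 - 6 + \left(-72 - 3\right) 123\right) = -21856 + \frac{1}{9} \cdot 120 \cdot \frac{1}{123} \left(-144 - 6 - 9225\right) = -21856 + \frac{1}{9} \cdot 120 \cdot \frac{1}{123} \left(-9375\right) = -21856 - \frac{125000}{123} = - \frac{2813288}{123}$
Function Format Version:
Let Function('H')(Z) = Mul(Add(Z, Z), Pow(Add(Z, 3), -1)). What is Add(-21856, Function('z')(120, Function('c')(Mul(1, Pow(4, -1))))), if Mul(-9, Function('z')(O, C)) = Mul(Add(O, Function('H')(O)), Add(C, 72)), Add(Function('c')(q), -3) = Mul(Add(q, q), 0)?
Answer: Rational(-2813288, 123) ≈ -22872.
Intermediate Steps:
Function('c')(q) = 3 (Function('c')(q) = Add(3, Mul(Add(q, q), 0)) = Add(3, Mul(Mul(2, q), 0)) = Add(3, 0) = 3)
Function('H')(Z) = Mul(2, Z, Pow(Add(3, Z), -1)) (Function('H')(Z) = Mul(Mul(2, Z), Pow(Add(3, Z), -1)) = Mul(2, Z, Pow(Add(3, Z), -1)))
Function('z')(O, C) = Mul(Rational(-1, 9), Add(72, C), Add(O, Mul(2, O, Pow(Add(3, O), -1)))) (Function('z')(O, C) = Mul(Rational(-1, 9), Mul(Add(O, Mul(2, O, Pow(Add(3, O), -1))), Add(C, 72))) = Mul(Rational(-1, 9), Mul(Add(O, Mul(2, O, Pow(Add(3, O), -1))), Add(72, C))) = Mul(Rational(-1, 9), Mul(Add(72, C), Add(O, Mul(2, O, Pow(Add(3, O), -1))))) = Mul(Rational(-1, 9), Add(72, C), Add(O, Mul(2, O, Pow(Add(3, O), -1)))))
Add(-21856, Function('z')(120, Function('c')(Mul(1, Pow(4, -1))))) = Add(-21856, Mul(Rational(1, 9), 120, Pow(Add(3, 120), -1), Add(-144, Mul(-2, 3), Mul(Add(-72, Mul(-1, 3)), Add(3, 120))))) = Add(-21856, Mul(Rational(1, 9), 120, Pow(123, -1), Add(-144, -6, Mul(Add(-72, -3), 123)))) = Add(-21856, Mul(Rational(1, 9), 120, Rational(1, 123), Add(-144, -6, Mul(-75, 123)))) = Add(-21856, Mul(Rational(1, 9), 120, Rational(1, 123), Add(-144, -6, -9225))) = Add(-21856, Mul(Rational(1, 9), 120, Rational(1, 123), -9375)) = Add(-21856, Rational(-125000, 123)) = Rational(-2813288, 123)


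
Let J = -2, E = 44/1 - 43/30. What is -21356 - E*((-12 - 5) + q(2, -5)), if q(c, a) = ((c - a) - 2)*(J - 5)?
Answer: -287138/15 ≈ -19143.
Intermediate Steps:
E = 1277/30 (E = 44*1 - 43*1/30 = 44 - 43/30 = 1277/30 ≈ 42.567)
q(c, a) = 14 - 7*c + 7*a (q(c, a) = ((c - a) - 2)*(-2 - 5) = (-2 + c - a)*(-7) = 14 - 7*c + 7*a)
-21356 - E*((-12 - 5) + q(2, -5)) = -21356 - 1277*((-12 - 5) + (14 - 7*2 + 7*(-5)))/30 = -21356 - 1277*(-17 + (14 - 14 - 35))/30 = -21356 - 1277*(-17 - 35)/30 = -21356 - 1277*(-52)/30 = -21356 - 1*(-33202/15) = -21356 + 33202/15 = -287138/15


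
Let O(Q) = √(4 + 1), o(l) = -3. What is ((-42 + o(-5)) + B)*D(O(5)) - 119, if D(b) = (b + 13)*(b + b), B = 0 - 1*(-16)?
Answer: -409 - 754*√5 ≈ -2095.0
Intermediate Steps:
O(Q) = √5
B = 16 (B = 0 + 16 = 16)
D(b) = 2*b*(13 + b) (D(b) = (13 + b)*(2*b) = 2*b*(13 + b))
((-42 + o(-5)) + B)*D(O(5)) - 119 = ((-42 - 3) + 16)*(2*√5*(13 + √5)) - 119 = (-45 + 16)*(2*√5*(13 + √5)) - 119 = -58*√5*(13 + √5) - 119 = -119 - 58*√5*(13 + √5)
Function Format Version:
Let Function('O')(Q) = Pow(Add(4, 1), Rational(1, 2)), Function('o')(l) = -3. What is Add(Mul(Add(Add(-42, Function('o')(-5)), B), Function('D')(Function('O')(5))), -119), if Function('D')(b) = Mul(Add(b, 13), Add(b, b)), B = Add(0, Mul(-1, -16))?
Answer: Add(-409, Mul(-754, Pow(5, Rational(1, 2)))) ≈ -2095.0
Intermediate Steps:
Function('O')(Q) = Pow(5, Rational(1, 2))
B = 16 (B = Add(0, 16) = 16)
Function('D')(b) = Mul(2, b, Add(13, b)) (Function('D')(b) = Mul(Add(13, b), Mul(2, b)) = Mul(2, b, Add(13, b)))
Add(Mul(Add(Add(-42, Function('o')(-5)), B), Function('D')(Function('O')(5))), -119) = Add(Mul(Add(Add(-42, -3), 16), Mul(2, Pow(5, Rational(1, 2)), Add(13, Pow(5, Rational(1, 2))))), -119) = Add(Mul(Add(-45, 16), Mul(2, Pow(5, Rational(1, 2)), Add(13, Pow(5, Rational(1, 2))))), -119) = Add(Mul(-29, Mul(2, Pow(5, Rational(1, 2)), Add(13, Pow(5, Rational(1, 2))))), -119) = Add(Mul(-58, Pow(5, Rational(1, 2)), Add(13, Pow(5, Rational(1, 2)))), -119) = Add(-119, Mul(-58, Pow(5, Rational(1, 2)), Add(13, Pow(5, Rational(1, 2)))))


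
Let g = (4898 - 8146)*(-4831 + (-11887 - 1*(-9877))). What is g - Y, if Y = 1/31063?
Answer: 690206440783/31063 ≈ 2.2220e+7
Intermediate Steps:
Y = 1/31063 ≈ 3.2193e-5
g = 22219568 (g = -3248*(-4831 + (-11887 + 9877)) = -3248*(-4831 - 2010) = -3248*(-6841) = 22219568)
g - Y = 22219568 - 1*1/31063 = 22219568 - 1/31063 = 690206440783/31063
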